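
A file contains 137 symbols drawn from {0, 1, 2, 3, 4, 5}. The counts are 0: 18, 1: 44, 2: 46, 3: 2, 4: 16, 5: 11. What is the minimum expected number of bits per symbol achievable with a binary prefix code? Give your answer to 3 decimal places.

2.307 bits/symbol

Probabilities are the counts divided by 137.
Repeatedly combine the two least-probable nodes; the expected code length is the sum of the merged weights.
merge 2/137 + 11/137 → 13/137
merge 13/137 + 16/137 → 29/137
merge 18/137 + 29/137 → 47/137
merge 44/137 + 46/137 → 90/137
merge 47/137 + 90/137 → 1
L = 13/137 + 29/137 + 47/137 + 90/137 + 1 = 316/137 ≈ 2.307 bits/symbol.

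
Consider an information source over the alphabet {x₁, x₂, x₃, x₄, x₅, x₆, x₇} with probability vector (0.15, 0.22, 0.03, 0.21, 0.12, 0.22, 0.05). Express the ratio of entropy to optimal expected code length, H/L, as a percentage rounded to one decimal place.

Entropy H = −Σ p log₂ p ≈ 2.5794 bits.
Huffman merges: 3/100+1/20→2/25; 2/25+3/25→1/5; 3/20+1/5→7/20; 21/100+11/50→43/100; 11/50+7/20→57/100; 43/100+57/100→1. L = 263/100 ≈ 2.6300.
Efficiency = H/L = 2.5794/2.6300 = 98.1%.

98.1%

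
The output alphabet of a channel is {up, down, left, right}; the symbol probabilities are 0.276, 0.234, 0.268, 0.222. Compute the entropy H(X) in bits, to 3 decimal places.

1.994 bits

H = −Σ pᵢ log₂ pᵢ.
−0.276·log₂(0.276) = 0.5126
−0.234·log₂(0.234) = 0.4903
−0.268·log₂(0.268) = 0.5091
−0.222·log₂(0.222) = 0.4820
Sum ≈ 1.9941 → 1.994 bits.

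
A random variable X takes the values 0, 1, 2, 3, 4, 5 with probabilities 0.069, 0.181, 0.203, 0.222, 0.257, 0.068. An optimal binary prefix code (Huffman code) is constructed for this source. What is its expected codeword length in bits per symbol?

2.455 bits/symbol

Repeatedly combine the two least-probable nodes; the expected code length is the sum of the merged weights.
merge 17/250 + 69/1000 → 137/1000
merge 137/1000 + 181/1000 → 159/500
merge 203/1000 + 111/500 → 17/40
merge 257/1000 + 159/500 → 23/40
merge 17/40 + 23/40 → 1
L = 137/1000 + 159/500 + 17/40 + 23/40 + 1 = 491/200 = 2.455 bits/symbol.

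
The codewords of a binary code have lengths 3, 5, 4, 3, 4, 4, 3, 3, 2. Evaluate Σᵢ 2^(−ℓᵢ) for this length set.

With common denominator 2^5 = 32: Σ 2^(−ℓᵢ) = 4/32 + 1/32 + 2/32 + 4/32 + 2/32 + 2/32 + 4/32 + 4/32 + 8/32 = 31/32 = 0.96875.

0.96875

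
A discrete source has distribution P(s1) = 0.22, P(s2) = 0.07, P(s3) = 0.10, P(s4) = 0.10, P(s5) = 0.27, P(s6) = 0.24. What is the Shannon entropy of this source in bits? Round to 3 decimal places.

H = −Σ pᵢ log₂ pᵢ.
−0.22·log₂(0.22) = 0.4806
−0.07·log₂(0.07) = 0.2686
−0.10·log₂(0.10) = 0.3322
−0.10·log₂(0.10) = 0.3322
−0.27·log₂(0.27) = 0.5100
−0.24·log₂(0.24) = 0.4941
Sum ≈ 2.4177 → 2.418 bits.

2.418 bits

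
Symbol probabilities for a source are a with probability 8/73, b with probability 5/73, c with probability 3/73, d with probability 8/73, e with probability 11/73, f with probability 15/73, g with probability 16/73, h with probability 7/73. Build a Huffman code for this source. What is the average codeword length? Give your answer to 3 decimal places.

Repeatedly combine the two least-probable nodes; the expected code length is the sum of the merged weights.
merge 3/73 + 5/73 → 8/73
merge 7/73 + 8/73 → 15/73
merge 8/73 + 8/73 → 16/73
merge 11/73 + 15/73 → 26/73
merge 15/73 + 16/73 → 31/73
merge 16/73 + 26/73 → 42/73
merge 31/73 + 42/73 → 1
L = 8/73 + 15/73 + 16/73 + 26/73 + 31/73 + 42/73 + 1 = 211/73 ≈ 2.890 bits/symbol.

2.890 bits/symbol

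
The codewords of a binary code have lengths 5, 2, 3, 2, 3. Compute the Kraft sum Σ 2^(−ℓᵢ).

With common denominator 2^5 = 32: Σ 2^(−ℓᵢ) = 1/32 + 8/32 + 4/32 + 8/32 + 4/32 = 25/32 = 0.78125.

0.78125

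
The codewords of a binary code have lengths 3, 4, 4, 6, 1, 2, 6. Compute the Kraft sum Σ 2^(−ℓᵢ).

With common denominator 2^6 = 64: Σ 2^(−ℓᵢ) = 8/64 + 4/64 + 4/64 + 1/64 + 32/64 + 16/64 + 1/64 = 66/64 = 1.03125.

1.03125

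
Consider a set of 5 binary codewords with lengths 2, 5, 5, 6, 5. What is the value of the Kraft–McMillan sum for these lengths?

With common denominator 2^6 = 64: Σ 2^(−ℓᵢ) = 16/64 + 2/64 + 2/64 + 1/64 + 2/64 = 23/64 = 0.359375.

0.359375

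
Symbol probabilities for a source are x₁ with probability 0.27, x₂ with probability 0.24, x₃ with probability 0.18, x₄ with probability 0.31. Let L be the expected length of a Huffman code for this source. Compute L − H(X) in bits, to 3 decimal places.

0.027 bits

Entropy H = −Σ p log₂ p ≈ 1.9733 bits.
Huffman merges: 9/50+6/25→21/50; 27/100+31/100→29/50; 21/50+29/50→1. L = 2 ≈ 2.0000.
L − H = 2.0000 − 1.9733 = 0.027 bits.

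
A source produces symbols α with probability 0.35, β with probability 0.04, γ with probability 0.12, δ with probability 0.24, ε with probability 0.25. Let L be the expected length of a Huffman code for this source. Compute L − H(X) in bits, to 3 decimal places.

Entropy H = −Σ p log₂ p ≈ 2.0771 bits.
Huffman merges: 1/25+3/25→4/25; 4/25+6/25→2/5; 1/4+7/20→3/5; 2/5+3/5→1. L = 54/25 ≈ 2.1600.
L − H = 2.1600 − 2.0771 = 0.083 bits.

0.083 bits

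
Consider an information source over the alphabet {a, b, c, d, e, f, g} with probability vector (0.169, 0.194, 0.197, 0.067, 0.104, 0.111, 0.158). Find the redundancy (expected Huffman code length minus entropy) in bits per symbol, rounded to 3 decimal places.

0.052 bits

Entropy H = −Σ p log₂ p ≈ 2.7277 bits.
Huffman merges: 67/1000+13/125→171/1000; 111/1000+79/500→269/1000; 169/1000+171/1000→17/50; 97/500+197/1000→391/1000; 269/1000+17/50→609/1000; 391/1000+609/1000→1. L = 139/50 ≈ 2.7800.
L − H = 2.7800 − 2.7277 = 0.052 bits.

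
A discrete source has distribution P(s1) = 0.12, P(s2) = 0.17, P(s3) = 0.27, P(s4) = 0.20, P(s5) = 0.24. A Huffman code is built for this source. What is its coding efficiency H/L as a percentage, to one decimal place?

99.1%

Entropy H = −Σ p log₂ p ≈ 2.2702 bits.
Huffman merges: 3/25+17/100→29/100; 1/5+6/25→11/25; 27/100+29/100→14/25; 11/25+14/25→1. L = 229/100 ≈ 2.2900.
Efficiency = H/L = 2.2702/2.2900 = 99.1%.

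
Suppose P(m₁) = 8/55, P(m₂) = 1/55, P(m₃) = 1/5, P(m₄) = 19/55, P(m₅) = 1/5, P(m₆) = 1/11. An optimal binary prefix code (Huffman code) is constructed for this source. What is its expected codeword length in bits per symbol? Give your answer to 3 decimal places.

Repeatedly combine the two least-probable nodes; the expected code length is the sum of the merged weights.
merge 1/55 + 1/11 → 6/55
merge 6/55 + 8/55 → 14/55
merge 1/5 + 1/5 → 2/5
merge 14/55 + 19/55 → 3/5
merge 2/5 + 3/5 → 1
L = 6/55 + 14/55 + 2/5 + 3/5 + 1 = 26/11 ≈ 2.364 bits/symbol.

2.364 bits/symbol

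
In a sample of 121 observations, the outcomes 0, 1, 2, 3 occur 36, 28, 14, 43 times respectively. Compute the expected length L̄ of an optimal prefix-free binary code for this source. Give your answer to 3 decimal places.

1.992 bits/symbol

Probabilities are the counts divided by 121.
Repeatedly combine the two least-probable nodes; the expected code length is the sum of the merged weights.
merge 14/121 + 28/121 → 42/121
merge 36/121 + 42/121 → 78/121
merge 43/121 + 78/121 → 1
L = 42/121 + 78/121 + 1 = 241/121 ≈ 1.992 bits/symbol.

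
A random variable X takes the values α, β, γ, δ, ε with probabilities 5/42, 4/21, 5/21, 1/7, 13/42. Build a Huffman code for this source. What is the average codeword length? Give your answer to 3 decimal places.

Repeatedly combine the two least-probable nodes; the expected code length is the sum of the merged weights.
merge 5/42 + 1/7 → 11/42
merge 4/21 + 5/21 → 3/7
merge 11/42 + 13/42 → 4/7
merge 3/7 + 4/7 → 1
L = 11/42 + 3/7 + 4/7 + 1 = 95/42 ≈ 2.262 bits/symbol.

2.262 bits/symbol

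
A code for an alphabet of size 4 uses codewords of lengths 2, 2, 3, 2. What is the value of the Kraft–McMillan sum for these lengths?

With common denominator 2^3 = 8: Σ 2^(−ℓᵢ) = 2/8 + 2/8 + 1/8 + 2/8 = 7/8 = 0.875.

0.875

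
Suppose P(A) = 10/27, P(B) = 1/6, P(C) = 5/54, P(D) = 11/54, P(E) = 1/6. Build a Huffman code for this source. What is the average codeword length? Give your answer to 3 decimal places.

Repeatedly combine the two least-probable nodes; the expected code length is the sum of the merged weights.
merge 5/54 + 1/6 → 7/27
merge 1/6 + 11/54 → 10/27
merge 7/27 + 10/27 → 17/27
merge 10/27 + 17/27 → 1
L = 7/27 + 10/27 + 17/27 + 1 = 61/27 ≈ 2.259 bits/symbol.

2.259 bits/symbol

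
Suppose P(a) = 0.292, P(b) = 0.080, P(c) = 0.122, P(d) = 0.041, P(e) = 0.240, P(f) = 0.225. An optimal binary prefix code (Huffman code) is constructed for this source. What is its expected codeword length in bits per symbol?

Repeatedly combine the two least-probable nodes; the expected code length is the sum of the merged weights.
merge 41/1000 + 2/25 → 121/1000
merge 121/1000 + 61/500 → 243/1000
merge 9/40 + 6/25 → 93/200
merge 243/1000 + 73/250 → 107/200
merge 93/200 + 107/200 → 1
L = 121/1000 + 243/1000 + 93/200 + 107/200 + 1 = 591/250 = 2.364 bits/symbol.

2.364 bits/symbol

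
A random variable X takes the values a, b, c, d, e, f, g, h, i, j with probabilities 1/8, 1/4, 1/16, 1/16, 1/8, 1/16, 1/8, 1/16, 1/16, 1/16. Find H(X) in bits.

Each probability is a power of 1/2, so log₂(1/p) is an integer.
H = Σ p·log₂(1/p) = 1/8·3 + 1/4·2 + 1/16·4 + 1/16·4 + 1/8·3 + 1/16·4 + 1/8·3 + 1/16·4 + 1/16·4 + 1/16·4 = 3.125 bits.

3.125 bits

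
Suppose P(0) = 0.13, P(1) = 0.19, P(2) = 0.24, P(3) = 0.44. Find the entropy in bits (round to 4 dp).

H = −Σ pᵢ log₂ pᵢ.
−0.13·log₂(0.13) = 0.3826
−0.19·log₂(0.19) = 0.4552
−0.24·log₂(0.24) = 0.4941
−0.44·log₂(0.44) = 0.5211
Sum ≈ 1.8532 → 1.8532 bits.

1.8532 bits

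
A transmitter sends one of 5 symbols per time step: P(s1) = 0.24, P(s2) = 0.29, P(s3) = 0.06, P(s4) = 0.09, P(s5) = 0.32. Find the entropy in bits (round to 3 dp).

H = −Σ pᵢ log₂ pᵢ.
−0.24·log₂(0.24) = 0.4941
−0.29·log₂(0.29) = 0.5179
−0.06·log₂(0.06) = 0.2435
−0.09·log₂(0.09) = 0.3127
−0.32·log₂(0.32) = 0.5260
Sum ≈ 2.0943 → 2.094 bits.

2.094 bits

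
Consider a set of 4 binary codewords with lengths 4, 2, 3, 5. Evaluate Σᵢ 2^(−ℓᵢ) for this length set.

With common denominator 2^5 = 32: Σ 2^(−ℓᵢ) = 2/32 + 8/32 + 4/32 + 1/32 = 15/32 = 0.46875.

0.46875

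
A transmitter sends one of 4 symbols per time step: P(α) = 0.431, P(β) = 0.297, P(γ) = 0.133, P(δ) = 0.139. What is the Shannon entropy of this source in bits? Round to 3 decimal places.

H = −Σ pᵢ log₂ pᵢ.
−0.431·log₂(0.431) = 0.5233
−0.297·log₂(0.297) = 0.5202
−0.133·log₂(0.133) = 0.3871
−0.139·log₂(0.139) = 0.3957
Sum ≈ 1.8263 → 1.826 bits.

1.826 bits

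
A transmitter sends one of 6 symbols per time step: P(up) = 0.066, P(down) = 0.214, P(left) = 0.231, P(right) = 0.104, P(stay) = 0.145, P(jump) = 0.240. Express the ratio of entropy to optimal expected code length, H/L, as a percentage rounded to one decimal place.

Entropy H = −Σ p log₂ p ≈ 2.4608 bits.
Huffman merges: 33/500+13/125→17/100; 29/200+17/100→63/200; 107/500+231/1000→89/200; 6/25+63/200→111/200; 89/200+111/200→1. L = 497/200 ≈ 2.4850.
Efficiency = H/L = 2.4608/2.4850 = 99.0%.

99.0%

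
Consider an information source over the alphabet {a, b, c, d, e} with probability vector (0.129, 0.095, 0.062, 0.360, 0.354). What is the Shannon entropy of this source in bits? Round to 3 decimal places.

2.013 bits

H = −Σ pᵢ log₂ pᵢ.
−0.129·log₂(0.129) = 0.3811
−0.095·log₂(0.095) = 0.3226
−0.062·log₂(0.062) = 0.2487
−0.360·log₂(0.360) = 0.5306
−0.354·log₂(0.354) = 0.5304
Sum ≈ 2.0134 → 2.013 bits.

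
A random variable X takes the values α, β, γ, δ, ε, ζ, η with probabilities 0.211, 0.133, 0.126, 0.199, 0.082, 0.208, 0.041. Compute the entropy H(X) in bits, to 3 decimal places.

2.657 bits

H = −Σ pᵢ log₂ pᵢ.
−0.211·log₂(0.211) = 0.4736
−0.133·log₂(0.133) = 0.3871
−0.126·log₂(0.126) = 0.3766
−0.199·log₂(0.199) = 0.4635
−0.082·log₂(0.082) = 0.2959
−0.208·log₂(0.208) = 0.4712
−0.041·log₂(0.041) = 0.1889
Sum ≈ 2.6568 → 2.657 bits.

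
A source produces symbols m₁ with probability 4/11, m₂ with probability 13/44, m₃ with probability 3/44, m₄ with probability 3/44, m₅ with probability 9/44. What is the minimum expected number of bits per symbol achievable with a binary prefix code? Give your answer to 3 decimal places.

Repeatedly combine the two least-probable nodes; the expected code length is the sum of the merged weights.
merge 3/44 + 3/44 → 3/22
merge 3/22 + 9/44 → 15/44
merge 13/44 + 15/44 → 7/11
merge 4/11 + 7/11 → 1
L = 3/22 + 15/44 + 7/11 + 1 = 93/44 ≈ 2.114 bits/symbol.

2.114 bits/symbol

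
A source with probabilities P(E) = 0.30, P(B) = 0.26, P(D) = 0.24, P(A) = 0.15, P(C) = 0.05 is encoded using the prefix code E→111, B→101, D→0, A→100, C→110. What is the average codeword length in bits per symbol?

2.52 bits/symbol

L̄ = Σ pᵢ·ℓᵢ = 0.30·3 + 0.26·3 + 0.24·1 + 0.15·3 + 0.05·3 = 2.52 bits/symbol.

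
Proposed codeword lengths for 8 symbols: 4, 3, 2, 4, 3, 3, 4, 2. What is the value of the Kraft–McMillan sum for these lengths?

With common denominator 2^4 = 16: Σ 2^(−ℓᵢ) = 1/16 + 2/16 + 4/16 + 1/16 + 2/16 + 2/16 + 1/16 + 4/16 = 17/16 = 1.0625.

1.0625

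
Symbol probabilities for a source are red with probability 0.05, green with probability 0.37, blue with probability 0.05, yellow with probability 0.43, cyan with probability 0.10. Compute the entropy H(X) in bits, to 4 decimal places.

H = −Σ pᵢ log₂ pᵢ.
−0.05·log₂(0.05) = 0.2161
−0.37·log₂(0.37) = 0.5307
−0.05·log₂(0.05) = 0.2161
−0.43·log₂(0.43) = 0.5236
−0.10·log₂(0.10) = 0.3322
Sum ≈ 1.8187 → 1.8187 bits.

1.8187 bits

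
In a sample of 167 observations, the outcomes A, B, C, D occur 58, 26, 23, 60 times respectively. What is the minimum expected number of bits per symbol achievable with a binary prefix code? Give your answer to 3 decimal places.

1.934 bits/symbol

Probabilities are the counts divided by 167.
Repeatedly combine the two least-probable nodes; the expected code length is the sum of the merged weights.
merge 23/167 + 26/167 → 49/167
merge 49/167 + 58/167 → 107/167
merge 60/167 + 107/167 → 1
L = 49/167 + 107/167 + 1 = 323/167 ≈ 1.934 bits/symbol.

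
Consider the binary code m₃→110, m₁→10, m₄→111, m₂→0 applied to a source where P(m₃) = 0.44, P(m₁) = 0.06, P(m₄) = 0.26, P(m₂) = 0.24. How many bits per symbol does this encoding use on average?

2.46 bits/symbol

L̄ = Σ pᵢ·ℓᵢ = 0.44·3 + 0.06·2 + 0.26·3 + 0.24·1 = 2.46 bits/symbol.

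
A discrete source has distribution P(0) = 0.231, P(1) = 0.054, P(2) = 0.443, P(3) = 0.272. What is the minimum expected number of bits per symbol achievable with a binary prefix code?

1.842 bits/symbol

Repeatedly combine the two least-probable nodes; the expected code length is the sum of the merged weights.
merge 27/500 + 231/1000 → 57/200
merge 34/125 + 57/200 → 557/1000
merge 443/1000 + 557/1000 → 1
L = 57/200 + 557/1000 + 1 = 921/500 = 1.842 bits/symbol.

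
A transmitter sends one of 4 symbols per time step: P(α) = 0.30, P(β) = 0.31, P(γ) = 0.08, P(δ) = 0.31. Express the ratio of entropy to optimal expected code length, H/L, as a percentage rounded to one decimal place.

93.0%

Entropy H = −Σ p log₂ p ≈ 1.8602 bits.
Huffman merges: 2/25+3/10→19/50; 31/100+31/100→31/50; 19/50+31/50→1. L = 2 ≈ 2.0000.
Efficiency = H/L = 1.8602/2.0000 = 93.0%.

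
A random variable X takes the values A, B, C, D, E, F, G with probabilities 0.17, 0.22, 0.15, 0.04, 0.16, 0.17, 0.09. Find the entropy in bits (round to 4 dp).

2.6817 bits

H = −Σ pᵢ log₂ pᵢ.
−0.17·log₂(0.17) = 0.4346
−0.22·log₂(0.22) = 0.4806
−0.15·log₂(0.15) = 0.4105
−0.04·log₂(0.04) = 0.1858
−0.16·log₂(0.16) = 0.4230
−0.17·log₂(0.17) = 0.4346
−0.09·log₂(0.09) = 0.3127
Sum ≈ 2.6817 → 2.6817 bits.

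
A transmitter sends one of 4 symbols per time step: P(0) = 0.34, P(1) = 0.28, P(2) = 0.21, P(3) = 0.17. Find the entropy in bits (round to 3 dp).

1.951 bits

H = −Σ pᵢ log₂ pᵢ.
−0.34·log₂(0.34) = 0.5292
−0.28·log₂(0.28) = 0.5142
−0.21·log₂(0.21) = 0.4728
−0.17·log₂(0.17) = 0.4346
Sum ≈ 1.9508 → 1.951 bits.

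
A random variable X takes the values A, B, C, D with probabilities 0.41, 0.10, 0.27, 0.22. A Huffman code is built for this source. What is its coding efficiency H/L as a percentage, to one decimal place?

Entropy H = −Σ p log₂ p ≈ 1.8502 bits.
Huffman merges: 1/10+11/50→8/25; 27/100+8/25→59/100; 41/100+59/100→1. L = 191/100 ≈ 1.9100.
Efficiency = H/L = 1.8502/1.9100 = 96.9%.

96.9%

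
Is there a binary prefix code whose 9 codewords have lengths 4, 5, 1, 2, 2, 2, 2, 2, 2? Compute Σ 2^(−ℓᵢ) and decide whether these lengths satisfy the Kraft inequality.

With common denominator 2^5 = 32: Σ 2^(−ℓᵢ) = 2/32 + 1/32 + 16/32 + 8/32 + 8/32 + 8/32 + 8/32 + 8/32 + 8/32 = 67/32 = 2.09375.
Kraft's inequality requires Σ ≤ 1; here Σ = 2.09375 > 1, so no such prefix code exists.

2.09375; no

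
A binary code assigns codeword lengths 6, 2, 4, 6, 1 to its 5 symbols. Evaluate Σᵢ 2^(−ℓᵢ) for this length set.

0.84375

With common denominator 2^6 = 64: Σ 2^(−ℓᵢ) = 1/64 + 16/64 + 4/64 + 1/64 + 32/64 = 54/64 = 0.84375.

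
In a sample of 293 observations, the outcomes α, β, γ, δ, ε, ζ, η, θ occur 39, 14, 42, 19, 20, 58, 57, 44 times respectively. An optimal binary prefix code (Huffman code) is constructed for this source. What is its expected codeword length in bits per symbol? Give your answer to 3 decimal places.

Probabilities are the counts divided by 293.
Repeatedly combine the two least-probable nodes; the expected code length is the sum of the merged weights.
merge 14/293 + 19/293 → 33/293
merge 20/293 + 33/293 → 53/293
merge 39/293 + 42/293 → 81/293
merge 44/293 + 53/293 → 97/293
merge 57/293 + 58/293 → 115/293
merge 81/293 + 97/293 → 178/293
merge 115/293 + 178/293 → 1
L = 33/293 + 53/293 + 81/293 + 97/293 + 115/293 + 178/293 + 1 = 850/293 ≈ 2.901 bits/symbol.

2.901 bits/symbol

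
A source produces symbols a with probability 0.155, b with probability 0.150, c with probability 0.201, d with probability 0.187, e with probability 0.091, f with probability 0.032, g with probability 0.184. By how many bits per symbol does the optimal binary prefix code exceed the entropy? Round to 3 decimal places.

Entropy H = −Σ p log₂ p ≈ 2.6680 bits.
Huffman merges: 4/125+91/1000→123/1000; 123/1000+3/20→273/1000; 31/200+23/125→339/1000; 187/1000+201/1000→97/250; 273/1000+339/1000→153/250; 97/250+153/250→1. L = 547/200 ≈ 2.7350.
L − H = 2.7350 − 2.6680 = 0.067 bits.

0.067 bits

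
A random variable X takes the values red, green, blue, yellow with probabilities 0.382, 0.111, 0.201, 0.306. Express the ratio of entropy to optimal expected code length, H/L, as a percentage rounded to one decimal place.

Entropy H = −Σ p log₂ p ≈ 1.8704 bits.
Huffman merges: 111/1000+201/1000→39/125; 153/500+39/125→309/500; 191/500+309/500→1. L = 193/100 ≈ 1.9300.
Efficiency = H/L = 1.8704/1.9300 = 96.9%.

96.9%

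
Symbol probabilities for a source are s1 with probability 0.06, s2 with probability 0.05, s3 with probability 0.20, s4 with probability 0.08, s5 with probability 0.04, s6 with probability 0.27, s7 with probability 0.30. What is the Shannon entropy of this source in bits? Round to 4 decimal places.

H = −Σ pᵢ log₂ pᵢ.
−0.06·log₂(0.06) = 0.2435
−0.05·log₂(0.05) = 0.2161
−0.20·log₂(0.20) = 0.4644
−0.08·log₂(0.08) = 0.2915
−0.04·log₂(0.04) = 0.1858
−0.27·log₂(0.27) = 0.5100
−0.30·log₂(0.30) = 0.5211
Sum ≈ 2.4324 → 2.4324 bits.

2.4324 bits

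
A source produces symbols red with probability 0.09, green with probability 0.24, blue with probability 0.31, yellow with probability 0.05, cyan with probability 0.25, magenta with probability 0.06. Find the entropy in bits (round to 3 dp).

2.290 bits

H = −Σ pᵢ log₂ pᵢ.
−0.09·log₂(0.09) = 0.3127
−0.24·log₂(0.24) = 0.4941
−0.31·log₂(0.31) = 0.5238
−0.05·log₂(0.05) = 0.2161
−0.25·log₂(0.25) = 0.5000
−0.06·log₂(0.06) = 0.2435
Sum ≈ 2.2902 → 2.290 bits.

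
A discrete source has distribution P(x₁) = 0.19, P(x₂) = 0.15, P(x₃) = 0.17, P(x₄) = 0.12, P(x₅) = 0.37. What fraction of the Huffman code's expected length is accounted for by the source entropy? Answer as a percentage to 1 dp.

Entropy H = −Σ p log₂ p ≈ 2.1982 bits.
Huffman merges: 3/25+3/20→27/100; 17/100+19/100→9/25; 27/100+9/25→63/100; 37/100+63/100→1. L = 113/50 ≈ 2.2600.
Efficiency = H/L = 2.1982/2.2600 = 97.3%.

97.3%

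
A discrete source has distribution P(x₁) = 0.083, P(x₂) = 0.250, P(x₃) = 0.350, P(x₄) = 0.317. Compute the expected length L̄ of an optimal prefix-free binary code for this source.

1.983 bits/symbol

Repeatedly combine the two least-probable nodes; the expected code length is the sum of the merged weights.
merge 83/1000 + 1/4 → 333/1000
merge 317/1000 + 333/1000 → 13/20
merge 7/20 + 13/20 → 1
L = 333/1000 + 13/20 + 1 = 1983/1000 = 1.983 bits/symbol.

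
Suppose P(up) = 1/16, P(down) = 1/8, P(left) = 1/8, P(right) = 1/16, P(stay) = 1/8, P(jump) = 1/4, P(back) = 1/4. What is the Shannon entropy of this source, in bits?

2.625 bits

Each probability is a power of 1/2, so log₂(1/p) is an integer.
H = Σ p·log₂(1/p) = 1/16·4 + 1/8·3 + 1/8·3 + 1/16·4 + 1/8·3 + 1/4·2 + 1/4·2 = 2.625 bits.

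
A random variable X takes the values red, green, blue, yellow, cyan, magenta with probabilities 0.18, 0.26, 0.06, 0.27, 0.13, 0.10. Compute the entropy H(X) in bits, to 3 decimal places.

H = −Σ pᵢ log₂ pᵢ.
−0.18·log₂(0.18) = 0.4453
−0.26·log₂(0.26) = 0.5053
−0.06·log₂(0.06) = 0.2435
−0.27·log₂(0.27) = 0.5100
−0.13·log₂(0.13) = 0.3826
−0.10·log₂(0.10) = 0.3322
Sum ≈ 2.4190 → 2.419 bits.

2.419 bits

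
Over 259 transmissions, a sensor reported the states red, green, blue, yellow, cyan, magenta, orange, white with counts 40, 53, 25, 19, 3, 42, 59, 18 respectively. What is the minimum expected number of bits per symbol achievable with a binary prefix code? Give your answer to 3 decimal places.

Probabilities are the counts divided by 259.
Repeatedly combine the two least-probable nodes; the expected code length is the sum of the merged weights.
merge 3/259 + 18/259 → 3/37
merge 19/259 + 3/37 → 40/259
merge 25/259 + 40/259 → 65/259
merge 40/259 + 6/37 → 82/259
merge 53/259 + 59/259 → 16/37
merge 65/259 + 82/259 → 21/37
merge 16/37 + 21/37 → 1
L = 3/37 + 40/259 + 65/259 + 82/259 + 16/37 + 21/37 + 1 = 726/259 ≈ 2.803 bits/symbol.

2.803 bits/symbol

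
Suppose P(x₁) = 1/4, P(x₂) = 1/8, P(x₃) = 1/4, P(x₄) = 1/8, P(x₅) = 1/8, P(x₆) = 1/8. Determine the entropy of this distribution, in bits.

2.5 bits

Each probability is a power of 1/2, so log₂(1/p) is an integer.
H = Σ p·log₂(1/p) = 1/4·2 + 1/8·3 + 1/4·2 + 1/8·3 + 1/8·3 + 1/8·3 = 2.5 bits.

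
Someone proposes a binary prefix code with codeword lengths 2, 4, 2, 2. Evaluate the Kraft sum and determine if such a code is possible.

0.8125; yes

With common denominator 2^4 = 16: Σ 2^(−ℓᵢ) = 4/16 + 1/16 + 4/16 + 4/16 = 13/16 = 0.8125.
Kraft's inequality requires Σ ≤ 1; here Σ = 0.8125 ≤ 1, so such a prefix code exists.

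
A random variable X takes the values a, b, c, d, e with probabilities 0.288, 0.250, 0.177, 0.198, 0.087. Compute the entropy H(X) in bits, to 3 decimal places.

2.228 bits

H = −Σ pᵢ log₂ pᵢ.
−0.288·log₂(0.288) = 0.5172
−0.250·log₂(0.250) = 0.5000
−0.177·log₂(0.177) = 0.4422
−0.198·log₂(0.198) = 0.4626
−0.087·log₂(0.087) = 0.3065
Sum ≈ 2.2285 → 2.228 bits.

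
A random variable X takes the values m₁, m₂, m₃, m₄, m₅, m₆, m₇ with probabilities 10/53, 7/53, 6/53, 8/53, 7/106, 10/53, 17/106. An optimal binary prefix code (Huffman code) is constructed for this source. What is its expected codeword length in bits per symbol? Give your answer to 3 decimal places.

2.802 bits/symbol

Repeatedly combine the two least-probable nodes; the expected code length is the sum of the merged weights.
merge 7/106 + 6/53 → 19/106
merge 7/53 + 8/53 → 15/53
merge 17/106 + 19/106 → 18/53
merge 10/53 + 10/53 → 20/53
merge 15/53 + 18/53 → 33/53
merge 20/53 + 33/53 → 1
L = 19/106 + 15/53 + 18/53 + 20/53 + 33/53 + 1 = 297/106 ≈ 2.802 bits/symbol.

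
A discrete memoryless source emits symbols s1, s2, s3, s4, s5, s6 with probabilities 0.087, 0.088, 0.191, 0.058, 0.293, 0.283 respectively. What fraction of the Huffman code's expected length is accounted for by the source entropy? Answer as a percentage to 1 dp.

98.6%

Entropy H = −Σ p log₂ p ≈ 2.3438 bits.
Huffman merges: 29/500+87/1000→29/200; 11/125+29/200→233/1000; 191/1000+233/1000→53/125; 283/1000+293/1000→72/125; 53/125+72/125→1. L = 1189/500 ≈ 2.3780.
Efficiency = H/L = 2.3438/2.3780 = 98.6%.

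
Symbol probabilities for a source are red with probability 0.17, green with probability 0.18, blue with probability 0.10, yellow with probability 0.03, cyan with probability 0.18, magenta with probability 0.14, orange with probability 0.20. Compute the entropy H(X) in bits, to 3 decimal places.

2.671 bits

H = −Σ pᵢ log₂ pᵢ.
−0.17·log₂(0.17) = 0.4346
−0.18·log₂(0.18) = 0.4453
−0.10·log₂(0.10) = 0.3322
−0.03·log₂(0.03) = 0.1518
−0.18·log₂(0.18) = 0.4453
−0.14·log₂(0.14) = 0.3971
−0.20·log₂(0.20) = 0.4644
Sum ≈ 2.6707 → 2.671 bits.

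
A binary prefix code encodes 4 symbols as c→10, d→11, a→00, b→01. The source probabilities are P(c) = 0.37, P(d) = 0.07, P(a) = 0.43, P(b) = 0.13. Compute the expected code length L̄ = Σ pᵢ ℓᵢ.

L̄ = Σ pᵢ·ℓᵢ = 0.37·2 + 0.07·2 + 0.43·2 + 0.13·2 = 2 bits/symbol.

2 bits/symbol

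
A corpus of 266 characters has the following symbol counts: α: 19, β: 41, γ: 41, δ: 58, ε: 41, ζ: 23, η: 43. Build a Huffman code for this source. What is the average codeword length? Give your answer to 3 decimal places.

2.778 bits/symbol

Probabilities are the counts divided by 266.
Repeatedly combine the two least-probable nodes; the expected code length is the sum of the merged weights.
merge 1/14 + 23/266 → 3/19
merge 41/266 + 41/266 → 41/133
merge 41/266 + 3/19 → 83/266
merge 43/266 + 29/133 → 101/266
merge 41/133 + 83/266 → 165/266
merge 101/266 + 165/266 → 1
L = 3/19 + 41/133 + 83/266 + 101/266 + 165/266 + 1 = 739/266 ≈ 2.778 bits/symbol.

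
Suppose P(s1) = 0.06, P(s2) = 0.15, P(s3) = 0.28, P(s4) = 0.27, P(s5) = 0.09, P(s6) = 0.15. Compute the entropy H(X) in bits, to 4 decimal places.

H = −Σ pᵢ log₂ pᵢ.
−0.06·log₂(0.06) = 0.2435
−0.15·log₂(0.15) = 0.4105
−0.28·log₂(0.28) = 0.5142
−0.27·log₂(0.27) = 0.5100
−0.09·log₂(0.09) = 0.3127
−0.15·log₂(0.15) = 0.4105
Sum ≈ 2.4015 → 2.4015 bits.

2.4015 bits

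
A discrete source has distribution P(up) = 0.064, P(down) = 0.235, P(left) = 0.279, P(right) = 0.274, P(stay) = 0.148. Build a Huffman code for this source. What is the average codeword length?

Repeatedly combine the two least-probable nodes; the expected code length is the sum of the merged weights.
merge 8/125 + 37/250 → 53/250
merge 53/250 + 47/200 → 447/1000
merge 137/500 + 279/1000 → 553/1000
merge 447/1000 + 553/1000 → 1
L = 53/250 + 447/1000 + 553/1000 + 1 = 553/250 = 2.212 bits/symbol.

2.212 bits/symbol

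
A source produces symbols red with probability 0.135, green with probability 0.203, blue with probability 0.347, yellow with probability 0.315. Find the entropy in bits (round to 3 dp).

1.912 bits

H = −Σ pᵢ log₂ pᵢ.
−0.135·log₂(0.135) = 0.3900
−0.203·log₂(0.203) = 0.4670
−0.347·log₂(0.347) = 0.5299
−0.315·log₂(0.315) = 0.5250
Sum ≈ 1.9118 → 1.912 bits.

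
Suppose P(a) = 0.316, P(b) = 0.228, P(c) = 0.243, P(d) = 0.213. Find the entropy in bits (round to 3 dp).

H = −Σ pᵢ log₂ pᵢ.
−0.316·log₂(0.316) = 0.5252
−0.228·log₂(0.228) = 0.4863
−0.243·log₂(0.243) = 0.4960
−0.213·log₂(0.213) = 0.4752
Sum ≈ 1.9827 → 1.983 bits.

1.983 bits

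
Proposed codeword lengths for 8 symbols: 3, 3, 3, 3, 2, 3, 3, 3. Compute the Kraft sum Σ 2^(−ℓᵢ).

With common denominator 2^3 = 8: Σ 2^(−ℓᵢ) = 1/8 + 1/8 + 1/8 + 1/8 + 2/8 + 1/8 + 1/8 + 1/8 = 9/8 = 1.125.

1.125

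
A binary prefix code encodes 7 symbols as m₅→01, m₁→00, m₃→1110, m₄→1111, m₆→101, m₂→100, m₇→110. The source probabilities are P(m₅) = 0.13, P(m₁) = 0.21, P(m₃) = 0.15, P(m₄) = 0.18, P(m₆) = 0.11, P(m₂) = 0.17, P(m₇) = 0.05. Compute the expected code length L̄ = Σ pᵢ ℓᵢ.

2.99 bits/symbol

L̄ = Σ pᵢ·ℓᵢ = 0.13·2 + 0.21·2 + 0.15·4 + 0.18·4 + 0.11·3 + 0.17·3 + 0.05·3 = 2.99 bits/symbol.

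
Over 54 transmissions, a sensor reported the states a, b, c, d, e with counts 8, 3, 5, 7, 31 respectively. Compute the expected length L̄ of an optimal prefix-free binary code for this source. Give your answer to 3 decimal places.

1.852 bits/symbol

Probabilities are the counts divided by 54.
Repeatedly combine the two least-probable nodes; the expected code length is the sum of the merged weights.
merge 1/18 + 5/54 → 4/27
merge 7/54 + 4/27 → 5/18
merge 4/27 + 5/18 → 23/54
merge 23/54 + 31/54 → 1
L = 4/27 + 5/18 + 23/54 + 1 = 50/27 ≈ 1.852 bits/symbol.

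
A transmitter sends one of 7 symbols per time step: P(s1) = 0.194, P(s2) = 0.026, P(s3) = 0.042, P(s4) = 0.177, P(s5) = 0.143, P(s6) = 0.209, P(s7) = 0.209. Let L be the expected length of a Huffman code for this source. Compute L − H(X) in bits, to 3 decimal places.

Entropy H = −Σ p log₂ p ≈ 2.5754 bits.
Huffman merges: 13/500+21/500→17/250; 17/250+143/1000→211/1000; 177/1000+97/500→371/1000; 209/1000+209/1000→209/500; 211/1000+371/1000→291/500; 209/500+291/500→1. L = 53/20 ≈ 2.6500.
L − H = 2.6500 − 2.5754 = 0.075 bits.

0.075 bits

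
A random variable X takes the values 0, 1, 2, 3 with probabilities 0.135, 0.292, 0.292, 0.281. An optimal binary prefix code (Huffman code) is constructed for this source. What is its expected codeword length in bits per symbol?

2 bits/symbol

Repeatedly combine the two least-probable nodes; the expected code length is the sum of the merged weights.
merge 27/200 + 281/1000 → 52/125
merge 73/250 + 73/250 → 73/125
merge 52/125 + 73/125 → 1
L = 52/125 + 73/125 + 1 = 2 bits/symbol.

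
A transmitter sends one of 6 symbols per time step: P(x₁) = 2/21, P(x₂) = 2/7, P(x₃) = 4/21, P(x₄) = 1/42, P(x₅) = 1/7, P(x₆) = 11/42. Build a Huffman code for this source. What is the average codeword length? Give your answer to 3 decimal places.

Repeatedly combine the two least-probable nodes; the expected code length is the sum of the merged weights.
merge 1/42 + 2/21 → 5/42
merge 5/42 + 1/7 → 11/42
merge 4/21 + 11/42 → 19/42
merge 11/42 + 2/7 → 23/42
merge 19/42 + 23/42 → 1
L = 5/42 + 11/42 + 19/42 + 23/42 + 1 = 50/21 ≈ 2.381 bits/symbol.

2.381 bits/symbol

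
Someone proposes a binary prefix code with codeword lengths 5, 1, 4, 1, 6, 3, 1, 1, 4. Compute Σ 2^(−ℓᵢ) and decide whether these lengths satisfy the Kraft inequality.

With common denominator 2^6 = 64: Σ 2^(−ℓᵢ) = 2/64 + 32/64 + 4/64 + 32/64 + 1/64 + 8/64 + 32/64 + 32/64 + 4/64 = 147/64 = 2.296875.
Kraft's inequality requires Σ ≤ 1; here Σ = 2.296875 > 1, so no such prefix code exists.

2.296875; no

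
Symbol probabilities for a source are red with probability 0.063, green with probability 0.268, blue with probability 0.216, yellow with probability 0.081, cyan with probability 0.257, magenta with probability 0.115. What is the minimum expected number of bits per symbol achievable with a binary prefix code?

2.403 bits/symbol

Repeatedly combine the two least-probable nodes; the expected code length is the sum of the merged weights.
merge 63/1000 + 81/1000 → 18/125
merge 23/200 + 18/125 → 259/1000
merge 27/125 + 257/1000 → 473/1000
merge 259/1000 + 67/250 → 527/1000
merge 473/1000 + 527/1000 → 1
L = 18/125 + 259/1000 + 473/1000 + 527/1000 + 1 = 2403/1000 = 2.403 bits/symbol.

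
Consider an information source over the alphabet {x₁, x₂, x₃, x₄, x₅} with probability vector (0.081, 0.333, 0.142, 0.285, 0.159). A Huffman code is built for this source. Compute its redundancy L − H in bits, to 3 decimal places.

0.063 bits

Entropy H = −Σ p log₂ p ≈ 2.1598 bits.
Huffman merges: 81/1000+71/500→223/1000; 159/1000+223/1000→191/500; 57/200+333/1000→309/500; 191/500+309/500→1. L = 2223/1000 ≈ 2.2230.
L − H = 2.2230 − 2.1598 = 0.063 bits.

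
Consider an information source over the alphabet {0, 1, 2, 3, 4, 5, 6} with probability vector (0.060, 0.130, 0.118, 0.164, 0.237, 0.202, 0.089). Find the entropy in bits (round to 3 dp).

2.687 bits

H = −Σ pᵢ log₂ pᵢ.
−0.060·log₂(0.060) = 0.2435
−0.130·log₂(0.130) = 0.3826
−0.118·log₂(0.118) = 0.3638
−0.164·log₂(0.164) = 0.4278
−0.237·log₂(0.237) = 0.4923
−0.202·log₂(0.202) = 0.4661
−0.089·log₂(0.089) = 0.3106
Sum ≈ 2.6867 → 2.687 bits.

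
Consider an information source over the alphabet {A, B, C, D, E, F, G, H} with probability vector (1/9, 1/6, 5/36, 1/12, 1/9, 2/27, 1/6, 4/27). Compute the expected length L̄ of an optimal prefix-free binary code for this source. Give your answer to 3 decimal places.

Repeatedly combine the two least-probable nodes; the expected code length is the sum of the merged weights.
merge 2/27 + 1/12 → 17/108
merge 1/9 + 1/9 → 2/9
merge 5/36 + 4/27 → 31/108
merge 17/108 + 1/6 → 35/108
merge 1/6 + 2/9 → 7/18
merge 31/108 + 35/108 → 11/18
merge 7/18 + 11/18 → 1
L = 17/108 + 2/9 + 31/108 + 35/108 + 7/18 + 11/18 + 1 = 323/108 ≈ 2.991 bits/symbol.

2.991 bits/symbol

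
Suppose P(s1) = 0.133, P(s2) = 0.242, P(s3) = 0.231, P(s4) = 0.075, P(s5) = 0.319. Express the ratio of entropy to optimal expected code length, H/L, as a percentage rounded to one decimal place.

Entropy H = −Σ p log₂ p ≈ 2.1769 bits.
Huffman merges: 3/40+133/1000→26/125; 26/125+231/1000→439/1000; 121/500+319/1000→561/1000; 439/1000+561/1000→1. L = 276/125 ≈ 2.2080.
Efficiency = H/L = 2.1769/2.2080 = 98.6%.

98.6%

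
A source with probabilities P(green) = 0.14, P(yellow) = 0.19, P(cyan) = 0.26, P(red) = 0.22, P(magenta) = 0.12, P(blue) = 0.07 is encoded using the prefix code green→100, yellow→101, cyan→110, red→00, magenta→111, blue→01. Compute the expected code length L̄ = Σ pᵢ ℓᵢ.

L̄ = Σ pᵢ·ℓᵢ = 0.14·3 + 0.19·3 + 0.26·3 + 0.22·2 + 0.12·3 + 0.07·2 = 2.71 bits/symbol.

2.71 bits/symbol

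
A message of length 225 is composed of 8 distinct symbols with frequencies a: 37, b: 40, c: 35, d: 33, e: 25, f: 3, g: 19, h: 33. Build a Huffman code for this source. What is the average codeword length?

Probabilities are the counts divided by 225.
Repeatedly combine the two least-probable nodes; the expected code length is the sum of the merged weights.
merge 1/75 + 19/225 → 22/225
merge 22/225 + 1/9 → 47/225
merge 11/75 + 11/75 → 22/75
merge 7/45 + 37/225 → 8/25
merge 8/45 + 47/225 → 29/75
merge 22/75 + 8/25 → 46/75
merge 29/75 + 46/75 → 1
L = 22/225 + 47/225 + 22/75 + 8/25 + 29/75 + 46/75 + 1 = 73/25 = 2.92 bits/symbol.

2.92 bits/symbol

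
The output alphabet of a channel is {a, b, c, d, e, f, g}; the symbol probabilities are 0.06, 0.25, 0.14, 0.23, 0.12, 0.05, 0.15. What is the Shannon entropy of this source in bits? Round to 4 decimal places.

2.6220 bits

H = −Σ pᵢ log₂ pᵢ.
−0.06·log₂(0.06) = 0.2435
−0.25·log₂(0.25) = 0.5000
−0.14·log₂(0.14) = 0.3971
−0.23·log₂(0.23) = 0.4877
−0.12·log₂(0.12) = 0.3671
−0.05·log₂(0.05) = 0.2161
−0.15·log₂(0.15) = 0.4105
Sum ≈ 2.6220 → 2.6220 bits.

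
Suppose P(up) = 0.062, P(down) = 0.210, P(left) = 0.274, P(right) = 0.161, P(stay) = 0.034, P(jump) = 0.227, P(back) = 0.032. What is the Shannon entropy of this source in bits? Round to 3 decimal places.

H = −Σ pᵢ log₂ pᵢ.
−0.062·log₂(0.062) = 0.2487
−0.210·log₂(0.210) = 0.4728
−0.274·log₂(0.274) = 0.5118
−0.161·log₂(0.161) = 0.4242
−0.034·log₂(0.034) = 0.1659
−0.227·log₂(0.227) = 0.4856
−0.032·log₂(0.032) = 0.1589
Sum ≈ 2.4679 → 2.468 bits.

2.468 bits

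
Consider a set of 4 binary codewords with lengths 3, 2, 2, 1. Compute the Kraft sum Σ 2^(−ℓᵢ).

1.125

With common denominator 2^3 = 8: Σ 2^(−ℓᵢ) = 1/8 + 2/8 + 2/8 + 4/8 = 9/8 = 1.125.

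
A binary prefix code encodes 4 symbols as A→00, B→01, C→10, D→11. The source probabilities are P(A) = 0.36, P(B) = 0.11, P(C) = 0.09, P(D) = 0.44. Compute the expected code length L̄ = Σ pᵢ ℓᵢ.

2 bits/symbol

L̄ = Σ pᵢ·ℓᵢ = 0.36·2 + 0.11·2 + 0.09·2 + 0.44·2 = 2 bits/symbol.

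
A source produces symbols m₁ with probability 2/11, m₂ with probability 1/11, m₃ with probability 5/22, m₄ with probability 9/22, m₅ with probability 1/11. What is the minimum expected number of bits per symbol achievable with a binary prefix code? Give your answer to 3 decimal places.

Repeatedly combine the two least-probable nodes; the expected code length is the sum of the merged weights.
merge 1/11 + 1/11 → 2/11
merge 2/11 + 2/11 → 4/11
merge 5/22 + 4/11 → 13/22
merge 9/22 + 13/22 → 1
L = 2/11 + 4/11 + 13/22 + 1 = 47/22 ≈ 2.136 bits/symbol.

2.136 bits/symbol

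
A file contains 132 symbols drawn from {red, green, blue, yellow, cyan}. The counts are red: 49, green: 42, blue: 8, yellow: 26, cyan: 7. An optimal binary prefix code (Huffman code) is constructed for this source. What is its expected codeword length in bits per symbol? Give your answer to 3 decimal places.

Probabilities are the counts divided by 132.
Repeatedly combine the two least-probable nodes; the expected code length is the sum of the merged weights.
merge 7/132 + 2/33 → 5/44
merge 5/44 + 13/66 → 41/132
merge 41/132 + 7/22 → 83/132
merge 49/132 + 83/132 → 1
L = 5/44 + 41/132 + 83/132 + 1 = 271/132 ≈ 2.053 bits/symbol.

2.053 bits/symbol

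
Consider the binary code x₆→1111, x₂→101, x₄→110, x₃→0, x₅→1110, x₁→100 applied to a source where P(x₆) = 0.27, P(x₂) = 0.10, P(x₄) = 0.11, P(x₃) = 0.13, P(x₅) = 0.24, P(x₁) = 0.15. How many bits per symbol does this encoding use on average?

3.25 bits/symbol

L̄ = Σ pᵢ·ℓᵢ = 0.27·4 + 0.10·3 + 0.11·3 + 0.13·1 + 0.24·4 + 0.15·3 = 3.25 bits/symbol.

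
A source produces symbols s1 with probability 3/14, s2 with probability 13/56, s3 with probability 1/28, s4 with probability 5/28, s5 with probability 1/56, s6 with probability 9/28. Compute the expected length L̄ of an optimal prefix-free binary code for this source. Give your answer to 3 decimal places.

2.286 bits/symbol

Repeatedly combine the two least-probable nodes; the expected code length is the sum of the merged weights.
merge 1/56 + 1/28 → 3/56
merge 3/56 + 5/28 → 13/56
merge 3/14 + 13/56 → 25/56
merge 13/56 + 9/28 → 31/56
merge 25/56 + 31/56 → 1
L = 3/56 + 13/56 + 25/56 + 31/56 + 1 = 16/7 ≈ 2.286 bits/symbol.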